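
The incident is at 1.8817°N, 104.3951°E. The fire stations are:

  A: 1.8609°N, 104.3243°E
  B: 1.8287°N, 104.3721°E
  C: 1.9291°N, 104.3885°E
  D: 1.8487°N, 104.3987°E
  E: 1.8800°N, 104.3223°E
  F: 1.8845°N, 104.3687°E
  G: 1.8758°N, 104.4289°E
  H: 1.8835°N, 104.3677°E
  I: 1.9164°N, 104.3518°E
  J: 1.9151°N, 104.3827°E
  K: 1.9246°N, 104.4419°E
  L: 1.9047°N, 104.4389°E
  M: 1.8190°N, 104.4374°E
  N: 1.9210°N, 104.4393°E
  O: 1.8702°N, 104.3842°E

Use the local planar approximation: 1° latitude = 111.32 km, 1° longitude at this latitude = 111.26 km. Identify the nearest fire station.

Distances from 1.8817°N, 104.3951°E:
A: √((-0.0208·111.32)² + (-0.0708·111.26)²) = √(5.361336 + 62.050406) = 8.2105 km
B: √((-0.0530·111.32)² + (-0.0230·111.26)²) = √(34.809528 + 6.548379) = 6.4310 km
C: √((0.0474·111.32)² + (-0.0066·111.26)²) = √(27.842170 + 0.539220) = 5.3274 km
D: √((-0.0330·111.32)² + (0.0036·111.26)²) = √(13.495043 + 0.160429) = 3.6953 km
E: √((-0.0017·111.32)² + (-0.0728·111.26)²) = √(0.035813 + 65.605594) = 8.1019 km
F: √((0.0028·111.32)² + (-0.0264·111.26)²) = √(0.097154 + 8.627520) = 2.9538 km
G: √((-0.0059·111.32)² + (0.0338·111.26)²) = √(0.431370 + 14.142022) = 3.8175 km
H: √((0.0018·111.32)² + (-0.0274·111.26)²) = √(0.040151 + 9.293499) = 3.0551 km
I: √((0.0347·111.32)² + (-0.0433·111.26)²) = √(14.921255 + 23.208865) = 6.1750 km
J: √((0.0334·111.32)² + (-0.0124·111.26)²) = √(13.824178 + 1.903362) = 3.9658 km
K: √((0.0429·111.32)² + (0.0468·111.26)²) = √(22.806623 + 27.112516) = 7.0653 km
L: √((0.0230·111.32)² + (0.0438·111.26)²) = √(6.555443 + 23.747961) = 5.5049 km
M: √((-0.0627·111.32)² + (0.0423·111.26)²) = √(48.717105 + 22.149241) = 8.4182 km
N: √((0.0393·111.32)² + (0.0442·111.26)²) = √(19.139540 + 24.183695) = 6.5820 km
O: √((-0.0115·111.32)² + (-0.0109·111.26)²) = √(1.638861 + 1.470724) = 1.7634 km
Minimum: O at 1.7634 km.

O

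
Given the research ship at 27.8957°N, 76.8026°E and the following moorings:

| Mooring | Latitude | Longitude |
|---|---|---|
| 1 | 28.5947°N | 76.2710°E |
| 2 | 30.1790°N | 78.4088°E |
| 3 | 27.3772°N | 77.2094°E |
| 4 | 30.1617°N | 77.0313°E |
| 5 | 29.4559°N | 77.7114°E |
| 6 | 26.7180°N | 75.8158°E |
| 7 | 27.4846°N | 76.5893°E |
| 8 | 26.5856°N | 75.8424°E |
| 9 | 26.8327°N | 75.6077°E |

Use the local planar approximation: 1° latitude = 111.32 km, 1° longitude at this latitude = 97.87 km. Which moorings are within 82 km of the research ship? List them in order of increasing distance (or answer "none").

Distances from 27.8957°N, 76.8026°E:
1: √((0.6990·111.32)² + (-0.5316·97.87)²) = √(6054.813169 + 2706.880735) = 93.6039 km
2: √((2.2833·111.32)² + (1.6062·97.87)²) = √(64605.924961 + 24711.460835) = 298.8601 km
3: √((-0.5185·111.32)² + (0.4068·97.87)²) = √(3331.531445 + 1585.116056) = 70.1188 km
4: √((2.2660·111.32)² + (0.2287·97.87)²) = √(63630.627541 + 500.992825) = 253.2422 km
5: √((1.5602·111.32)² + (0.9088·97.87)²) = √(30165.250937 + 7911.080675) = 195.1316 km
6: √((-1.1777·111.32)² + (-0.9868·97.87)²) = √(17187.620083 + 9327.332490) = 162.8341 km
7: √((-0.4111·111.32)² + (-0.2133·97.87)²) = √(2094.311844 + 435.793640) = 50.3002 km
8: √((-1.3101·111.32)² + (-0.9602·97.87)²) = √(21269.402438 + 8831.258148) = 173.4954 km
9: √((-1.0630·111.32)² + (-1.1949·97.87)²) = √(14002.736756 + 13676.100982) = 166.3696 km
Threshold 82 km: 7 (50.3002 km), 3 (70.1188 km) are within range.

7, 3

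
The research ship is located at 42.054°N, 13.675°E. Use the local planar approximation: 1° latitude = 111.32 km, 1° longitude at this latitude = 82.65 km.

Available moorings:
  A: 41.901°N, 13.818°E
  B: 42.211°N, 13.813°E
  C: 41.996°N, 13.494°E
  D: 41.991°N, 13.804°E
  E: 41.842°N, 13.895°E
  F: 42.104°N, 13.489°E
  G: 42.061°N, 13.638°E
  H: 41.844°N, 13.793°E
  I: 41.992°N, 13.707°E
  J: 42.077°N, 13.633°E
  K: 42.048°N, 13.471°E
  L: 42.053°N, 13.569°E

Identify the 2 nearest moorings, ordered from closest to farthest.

G, J

Distances from 42.054°N, 13.675°E:
A: 20.731 km
B: 20.870 km
C: 16.294 km
D: 12.762 km
E: 29.792 km
F: 16.350 km
G: 3.156 km
H: 25.330 km
I: 7.391 km
J: 4.313 km
K: 16.874 km
L: 8.762 km
Sorted: G (3.156 km) < J (4.313 km) < I (7.391 km) < L (8.762 km) < …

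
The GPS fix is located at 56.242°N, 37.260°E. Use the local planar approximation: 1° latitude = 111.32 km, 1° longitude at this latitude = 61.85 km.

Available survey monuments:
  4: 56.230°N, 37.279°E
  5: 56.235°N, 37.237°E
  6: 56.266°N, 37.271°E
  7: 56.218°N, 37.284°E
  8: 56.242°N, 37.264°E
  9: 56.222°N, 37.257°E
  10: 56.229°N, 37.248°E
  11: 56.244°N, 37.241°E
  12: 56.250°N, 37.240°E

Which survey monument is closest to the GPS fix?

8

Distances from 56.242°N, 37.260°E:
4: 1.779 km
5: 1.622 km
6: 2.757 km
7: 3.056 km
8: 0.247 km
9: 2.234 km
10: 1.626 km
11: 1.196 km
12: 1.524 km
Minimum: 8 at 0.247 km.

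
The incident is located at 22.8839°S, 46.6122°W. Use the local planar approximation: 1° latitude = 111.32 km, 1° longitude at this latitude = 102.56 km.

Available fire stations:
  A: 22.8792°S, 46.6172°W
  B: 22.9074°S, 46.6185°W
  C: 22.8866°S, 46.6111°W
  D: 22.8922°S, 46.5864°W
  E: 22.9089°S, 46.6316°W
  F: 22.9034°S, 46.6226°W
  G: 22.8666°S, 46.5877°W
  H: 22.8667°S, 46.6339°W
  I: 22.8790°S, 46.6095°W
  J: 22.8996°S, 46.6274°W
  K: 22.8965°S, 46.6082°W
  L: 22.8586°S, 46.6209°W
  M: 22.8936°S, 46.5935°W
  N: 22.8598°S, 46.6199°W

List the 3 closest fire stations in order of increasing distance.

C, I, A

Distances from 22.8839°S, 46.6122°W:
A: √((0.0047·111.32)² + (-0.0050·102.56)²) = √(0.273742 + 0.262964) = 0.7326 km
B: √((-0.0235·111.32)² + (-0.0063·102.56)²) = √(6.843561 + 0.417481) = 2.6946 km
C: √((-0.0027·111.32)² + (0.0011·102.56)²) = √(0.090339 + 0.012727) = 0.3210 km
D: √((-0.0083·111.32)² + (0.0258·102.56)²) = √(0.853695 + 7.001570) = 2.8027 km
E: √((-0.0250·111.32)² + (-0.0194·102.56)²) = √(7.745089 + 3.958763) = 3.4211 km
F: √((-0.0195·111.32)² + (-0.0104·102.56)²) = √(4.712112 + 1.137687) = 2.4186 km
G: √((0.0173·111.32)² + (0.0245·102.56)²) = √(3.708844 + 6.313762) = 3.1658 km
H: √((0.0172·111.32)² + (-0.0217·102.56)²) = √(3.666091 + 4.953082) = 2.9358 km
I: √((0.0049·111.32)² + (0.0027·102.56)²) = √(0.297535 + 0.076680) = 0.6117 km
J: √((-0.0157·111.32)² + (-0.0152·102.56)²) = √(3.054539 + 2.430207) = 2.3420 km
K: √((-0.0126·111.32)² + (0.0040·102.56)²) = √(1.967377 + 0.168297) = 1.4614 km
L: √((0.0253·111.32)² + (-0.0087·102.56)²) = √(7.932086 + 0.796149) = 2.9544 km
M: √((-0.0097·111.32)² + (0.0187·102.56)²) = √(1.165977 + 3.678233) = 2.2010 km
N: √((0.0241·111.32)² + (-0.0077·102.56)²) = √(7.197480 + 0.623645) = 2.7966 km
Sorted: C (0.3210 km) < I (0.6117 km) < A (0.7326 km) < K (1.4614 km) < M (2.2010 km) < …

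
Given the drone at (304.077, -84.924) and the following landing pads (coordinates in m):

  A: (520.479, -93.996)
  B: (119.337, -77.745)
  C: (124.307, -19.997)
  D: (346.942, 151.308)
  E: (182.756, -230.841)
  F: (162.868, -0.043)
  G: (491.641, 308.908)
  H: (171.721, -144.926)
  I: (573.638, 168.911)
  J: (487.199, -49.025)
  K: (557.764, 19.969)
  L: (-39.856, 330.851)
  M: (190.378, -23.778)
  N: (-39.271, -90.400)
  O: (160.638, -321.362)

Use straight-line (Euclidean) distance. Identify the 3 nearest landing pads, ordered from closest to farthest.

Distances from (304.077, -84.924):
A: 216.592 m
B: 184.879 m
C: 191.135 m
D: 240.089 m
E: 189.764 m
F: 164.757 m
G: 436.215 m
H: 145.322 m
I: 370.264 m
J: 186.608 m
K: 274.517 m
L: 539.591 m
M: 129.098 m
N: 343.392 m
O: 276.546 m
Sorted: M (129.098 m) < H (145.322 m) < F (164.757 m) < B (184.879 m) < J (186.608 m) < …

M, H, F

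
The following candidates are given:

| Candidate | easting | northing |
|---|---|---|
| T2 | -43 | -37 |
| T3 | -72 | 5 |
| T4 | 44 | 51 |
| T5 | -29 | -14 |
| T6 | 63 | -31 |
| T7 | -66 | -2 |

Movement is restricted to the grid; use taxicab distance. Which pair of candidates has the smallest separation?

T3 and T7

Pairwise distances:
T3–T7: 13
T2–T5: 37
T5–T7: 49
T2–T7: 58
T3–T5: 62
T2–T3: 71
T4–T6: 101
T5–T6: 109
T2–T6: 112
T4–T5: 138
T6–T7: 158
T3–T4: 162
T4–T7: 163
T3–T6: 171
T2–T4: 175
Closest pair: T3–T7 at 13.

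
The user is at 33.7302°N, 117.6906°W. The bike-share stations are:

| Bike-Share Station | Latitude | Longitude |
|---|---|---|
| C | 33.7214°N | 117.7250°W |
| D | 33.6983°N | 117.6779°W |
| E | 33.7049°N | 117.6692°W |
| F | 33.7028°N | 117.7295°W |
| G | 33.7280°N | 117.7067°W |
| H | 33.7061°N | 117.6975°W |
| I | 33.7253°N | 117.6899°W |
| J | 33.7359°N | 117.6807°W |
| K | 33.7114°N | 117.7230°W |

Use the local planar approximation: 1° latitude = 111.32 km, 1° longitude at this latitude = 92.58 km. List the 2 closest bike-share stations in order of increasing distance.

I, J

Distances from 33.7302°N, 117.6906°W:
C: √((-0.0088·111.32)² + (-0.0344·92.58)²) = √(0.959648 + 10.142645) = 3.3320 km
D: √((-0.0319·111.32)² + (0.0127·92.58)²) = √(12.610368 + 1.382426) = 3.7407 km
E: √((-0.0253·111.32)² + (0.0214·92.58)²) = √(7.932086 + 3.925201) = 3.4434 km
F: √((-0.0274·111.32)² + (-0.0389·92.58)²) = √(9.303525 + 12.969808) = 4.7195 km
G: √((-0.0022·111.32)² + (-0.0161·92.58)²) = √(0.059978 + 2.221704) = 1.5105 km
H: √((-0.0241·111.32)² + (-0.0069·92.58)²) = √(7.197480 + 0.408068) = 2.7578 km
I: √((-0.0049·111.32)² + (0.0007·92.58)²) = √(0.297535 + 0.004200) = 0.5493 km
J: √((0.0057·111.32)² + (0.0099·92.58)²) = √(0.402621 + 0.840049) = 1.1148 km
K: √((-0.0188·111.32)² + (-0.0324·92.58)²) = √(4.379879 + 8.997552) = 3.6575 km
Sorted: I (0.5493 km) < J (1.1148 km) < G (1.5105 km) < H (2.7578 km) < …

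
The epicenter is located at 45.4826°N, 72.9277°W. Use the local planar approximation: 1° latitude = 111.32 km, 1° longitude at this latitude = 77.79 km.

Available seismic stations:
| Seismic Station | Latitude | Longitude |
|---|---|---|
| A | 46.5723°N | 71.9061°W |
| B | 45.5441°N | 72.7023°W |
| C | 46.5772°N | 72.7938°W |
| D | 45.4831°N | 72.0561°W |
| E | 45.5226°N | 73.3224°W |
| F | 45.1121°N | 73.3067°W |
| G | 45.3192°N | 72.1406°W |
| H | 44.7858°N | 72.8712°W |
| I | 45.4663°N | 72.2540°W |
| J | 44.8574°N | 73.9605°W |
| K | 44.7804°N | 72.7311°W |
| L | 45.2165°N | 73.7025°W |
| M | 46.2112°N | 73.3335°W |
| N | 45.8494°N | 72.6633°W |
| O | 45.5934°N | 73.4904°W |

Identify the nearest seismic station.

Distances from 45.4826°N, 72.9277°W:
A: 145.0190 km
B: 18.8230 km
C: 122.2953 km
D: 67.8018 km
E: 31.0249 km
F: 50.6980 km
G: 63.8733 km
H: 77.6922 km
I: 52.4385 km
J: 106.2946 km
K: 79.6509 km
L: 67.1577 km
M: 87.0342 km
N: 45.7198 km
O: 45.4770 km
Minimum: B at 18.8230 km.

B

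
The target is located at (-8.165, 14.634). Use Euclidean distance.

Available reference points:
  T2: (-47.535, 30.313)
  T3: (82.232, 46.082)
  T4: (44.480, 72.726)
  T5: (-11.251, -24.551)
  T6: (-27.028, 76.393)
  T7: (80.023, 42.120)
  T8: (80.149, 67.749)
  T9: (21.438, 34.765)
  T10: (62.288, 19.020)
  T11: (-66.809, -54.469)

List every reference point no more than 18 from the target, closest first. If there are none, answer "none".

Distances from (-8.165, 14.634):
T2: 42.377
T3: 95.711
T4: 78.398
T5: 39.306
T6: 64.575
T7: 92.372
T8: 103.056
T9: 35.799
T10: 70.589
T11: 90.633
Threshold 18: none within range.

none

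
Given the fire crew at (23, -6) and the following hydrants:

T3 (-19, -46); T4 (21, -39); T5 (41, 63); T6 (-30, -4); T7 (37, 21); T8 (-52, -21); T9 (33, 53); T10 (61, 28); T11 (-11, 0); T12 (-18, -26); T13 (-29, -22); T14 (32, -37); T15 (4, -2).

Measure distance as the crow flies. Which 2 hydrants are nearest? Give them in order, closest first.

T15, T7

Distances from (23, -6):
T3: 58.0
T4: 33.1
T5: 71.3
T6: 53.0
T7: 30.4
T8: 76.5
T9: 59.8
T10: 51.0
T11: 34.5
T12: 45.6
T13: 54.4
T14: 32.3
T15: 19.4
Sorted: T15 (19.4) < T7 (30.4) < T14 (32.3) < T4 (33.1) < …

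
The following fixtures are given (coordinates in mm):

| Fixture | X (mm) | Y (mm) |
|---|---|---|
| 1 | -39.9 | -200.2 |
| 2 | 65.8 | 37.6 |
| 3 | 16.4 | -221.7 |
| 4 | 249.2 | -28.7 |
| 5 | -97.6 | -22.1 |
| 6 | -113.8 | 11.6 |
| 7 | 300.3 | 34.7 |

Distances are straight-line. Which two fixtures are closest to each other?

Pairwise distances:
1–2: √((105.7)² + (237.8)²) = √(11172.490 + 56548.840) = 260.2 mm
1–3: √((56.3)² + (-21.5)²) = √(3169.690 + 462.250) = 60.3 mm
1–4: √((289.1)² + (171.5)²) = √(83578.810 + 29412.250) = 336.1 mm
1–5: √((-57.7)² + (178.1)²) = √(3329.290 + 31719.610) = 187.2 mm
1–6: √((-73.9)² + (211.8)²) = √(5461.210 + 44859.240) = 224.3 mm
1–7: √((340.2)² + (234.9)²) = √(115736.040 + 55178.010) = 413.4 mm
2–3: √((-49.4)² + (-259.3)²) = √(2440.360 + 67236.490) = 264.0 mm
2–4: √((183.4)² + (-66.3)²) = √(33635.560 + 4395.690) = 195.0 mm
2–5: √((-163.4)² + (-59.7)²) = √(26699.560 + 3564.090) = 174.0 mm
2–6: √((-179.6)² + (-26.0)²) = √(32256.160 + 676.000) = 181.5 mm
2–7: √((234.5)² + (-2.9)²) = √(54990.250 + 8.410) = 234.5 mm
3–4: √((232.8)² + (193.0)²) = √(54195.840 + 37249.000) = 302.4 mm
3–5: √((-114.0)² + (199.6)²) = √(12996.000 + 39840.160) = 229.9 mm
3–6: √((-130.2)² + (233.3)²) = √(16952.040 + 54428.890) = 267.2 mm
3–7: √((283.9)² + (256.4)²) = √(80599.210 + 65740.960) = 382.5 mm
4–5: √((-346.8)² + (6.6)²) = √(120270.240 + 43.560) = 346.9 mm
4–6: √((-363.0)² + (40.3)²) = √(131769.000 + 1624.090) = 365.2 mm
4–7: √((51.1)² + (63.4)²) = √(2611.210 + 4019.560) = 81.4 mm
5–6: √((-16.2)² + (33.7)²) = √(262.440 + 1135.690) = 37.4 mm
5–7: √((397.9)² + (56.8)²) = √(158324.410 + 3226.240) = 401.9 mm
6–7: √((414.1)² + (23.1)²) = √(171478.810 + 533.610) = 414.7 mm
Closest pair: 5–6 at 37.4 mm.

5 and 6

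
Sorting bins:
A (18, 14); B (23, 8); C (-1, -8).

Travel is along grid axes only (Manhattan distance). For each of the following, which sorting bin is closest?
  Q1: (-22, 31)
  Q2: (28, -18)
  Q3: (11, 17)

Q1 at (-22, 31):
  A: 57
  B: 68
  C: 60
  → nearest: A (57)
Q2 at (28, -18):
  A: 42
  B: 31
  C: 39
  → nearest: B (31)
Q3 at (11, 17):
  A: 10
  B: 21
  C: 37
  → nearest: A (10)

Q1→A; Q2→B; Q3→A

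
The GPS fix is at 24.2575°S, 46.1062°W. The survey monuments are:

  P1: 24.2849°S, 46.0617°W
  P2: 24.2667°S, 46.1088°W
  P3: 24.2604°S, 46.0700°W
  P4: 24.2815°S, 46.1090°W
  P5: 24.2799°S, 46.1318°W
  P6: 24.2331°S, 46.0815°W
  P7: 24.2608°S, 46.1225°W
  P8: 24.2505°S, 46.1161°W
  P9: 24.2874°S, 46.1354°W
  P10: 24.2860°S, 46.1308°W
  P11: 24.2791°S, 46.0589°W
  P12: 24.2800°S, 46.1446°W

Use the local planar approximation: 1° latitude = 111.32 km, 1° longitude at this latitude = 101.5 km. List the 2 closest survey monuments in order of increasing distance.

Distances from 24.2575°S, 46.1062°W:
P1: √((-0.0274·111.32)² + (0.0445·101.5)²) = √(9.303525 + 20.401031) = 5.4502 km
P2: √((-0.0092·111.32)² + (-0.0026·101.5)²) = √(1.048871 + 0.069643) = 1.0576 km
P3: √((-0.0029·111.32)² + (0.0362·101.5)²) = √(0.104218 + 13.500480) = 3.6885 km
P4: √((-0.0240·111.32)² + (-0.0028·101.5)²) = √(7.137874 + 0.080770) = 2.6868 km
P5: √((-0.0224·111.32)² + (-0.0256·101.5)²) = √(6.217881 + 6.751683) = 3.6013 km
P6: √((0.0244·111.32)² + (0.0247·101.5)²) = √(7.377786 + 6.285300) = 3.6964 km
P7: √((-0.0033·111.32)² + (-0.0163·101.5)²) = √(0.134950 + 2.737205) = 1.6947 km
P8: √((0.0070·111.32)² + (-0.0099·101.5)²) = √(0.607215 + 1.009724) = 1.2716 km
P9: √((-0.0299·111.32)² + (-0.0292·101.5)²) = √(11.078699 + 8.784110) = 4.4568 km
P10: √((-0.0285·111.32)² + (-0.0246·101.5)²) = √(10.065518 + 6.234510) = 4.0373 km
P11: √((-0.0216·111.32)² + (0.0473·101.5)²) = √(5.781678 + 23.049121) = 5.3694 km
P12: √((-0.0225·111.32)² + (-0.0384·101.5)²) = √(6.273522 + 15.191286) = 4.6330 km
Sorted: P2 (1.0576 km) < P8 (1.2716 km) < P7 (1.6947 km) < P4 (2.6868 km) < …

P2, P8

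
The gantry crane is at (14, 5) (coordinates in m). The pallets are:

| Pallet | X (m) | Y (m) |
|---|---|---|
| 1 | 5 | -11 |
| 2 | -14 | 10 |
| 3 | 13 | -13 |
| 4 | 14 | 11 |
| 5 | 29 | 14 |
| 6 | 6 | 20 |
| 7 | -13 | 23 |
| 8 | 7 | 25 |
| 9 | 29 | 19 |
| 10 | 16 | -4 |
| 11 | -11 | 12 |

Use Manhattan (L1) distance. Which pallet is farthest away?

7

Distances from (14, 5):
1: |-9| + |-16| = 9 + 16 = 25 m
2: |-28| + |5| = 28 + 5 = 33 m
3: |-1| + |-18| = 1 + 18 = 19 m
4: |0| + |6| = 0 + 6 = 6 m
5: |15| + |9| = 15 + 9 = 24 m
6: |-8| + |15| = 8 + 15 = 23 m
7: |-27| + |18| = 27 + 18 = 45 m
8: |-7| + |20| = 7 + 20 = 27 m
9: |15| + |14| = 15 + 14 = 29 m
10: |2| + |-9| = 2 + 9 = 11 m
11: |-25| + |7| = 25 + 7 = 32 m
Maximum: 7 at 45 m.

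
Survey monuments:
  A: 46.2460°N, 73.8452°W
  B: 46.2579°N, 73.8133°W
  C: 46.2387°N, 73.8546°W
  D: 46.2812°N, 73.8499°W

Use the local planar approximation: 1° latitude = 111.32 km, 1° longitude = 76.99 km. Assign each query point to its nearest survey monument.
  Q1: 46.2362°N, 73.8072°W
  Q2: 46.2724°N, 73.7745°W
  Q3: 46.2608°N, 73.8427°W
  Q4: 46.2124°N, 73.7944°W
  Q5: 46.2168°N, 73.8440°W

Q1→B; Q2→B; Q3→A; Q4→B; Q5→C

Q1 at 46.2362°N, 73.8072°W:
  A: 3.1224 km
  B: 2.4609 km
  C: 3.6599 km
  D: 5.9918 km
  → nearest: B (2.4609 km)
Q2 at 46.2724°N, 73.7745°W:
  A: 6.1859 km
  B: 3.3954 km
  C: 7.2183 km
  D: 5.8871 km
  → nearest: B (3.3954 km)
Q3 at 46.2608°N, 73.8427°W:
  A: 1.6587 km
  B: 2.2864 km
  C: 2.6252 km
  D: 2.3376 km
  → nearest: A (1.6587 km)
Q4 at 46.2124°N, 73.7944°W:
  A: 5.4117 km
  B: 5.2699 km
  C: 5.4821 km
  D: 8.7701 km
  → nearest: B (5.2699 km)
Q5 at 46.2168°N, 73.8440°W:
  A: 3.2519 km
  B: 5.1497 km
  C: 2.5709 km
  D: 7.1834 km
  → nearest: C (2.5709 km)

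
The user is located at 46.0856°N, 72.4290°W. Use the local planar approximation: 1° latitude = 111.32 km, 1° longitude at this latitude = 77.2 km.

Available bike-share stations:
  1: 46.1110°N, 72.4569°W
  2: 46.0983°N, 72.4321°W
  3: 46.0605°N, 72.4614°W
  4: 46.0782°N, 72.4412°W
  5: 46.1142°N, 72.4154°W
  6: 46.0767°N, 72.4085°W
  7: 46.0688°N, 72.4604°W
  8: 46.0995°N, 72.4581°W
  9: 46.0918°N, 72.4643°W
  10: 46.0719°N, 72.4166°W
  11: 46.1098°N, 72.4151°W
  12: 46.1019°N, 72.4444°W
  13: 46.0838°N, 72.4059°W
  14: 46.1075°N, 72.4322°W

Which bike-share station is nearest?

Distances from 46.0856°N, 72.4290°W:
1: √((0.0254·111.32)² + (-0.0279·77.2)²) = √(7.994915 + 4.639199) = 3.5544 km
2: √((0.0127·111.32)² + (-0.0031·77.2)²) = √(1.998729 + 0.057274) = 1.4339 km
3: √((-0.0251·111.32)² + (-0.0324·77.2)²) = √(7.807174 + 6.256402) = 3.7501 km
4: √((-0.0074·111.32)² + (-0.0122·77.2)²) = √(0.678594 + 0.887063) = 1.2513 km
5: √((0.0286·111.32)² + (0.0136·77.2)²) = √(10.136277 + 1.102332) = 3.3524 km
6: √((-0.0089·111.32)² + (0.0205·77.2)²) = √(0.981582 + 2.504623) = 1.8671 km
7: √((-0.0168·111.32)² + (-0.0314·77.2)²) = √(3.497558 + 5.876164) = 3.0617 km
8: √((0.0139·111.32)² + (-0.0291·77.2)²) = √(2.394286 + 5.046852) = 2.7278 km
9: √((0.0062·111.32)² + (-0.0353·77.2)²) = √(0.476354 + 7.426497) = 2.8112 km
10: √((-0.0137·111.32)² + (0.0124·77.2)²) = √(2.325881 + 0.916385) = 1.8006 km
11: √((0.0242·111.32)² + (0.0139·77.2)²) = √(7.257334 + 1.151501) = 2.8998 km
12: √((0.0163·111.32)² + (-0.0154·77.2)²) = √(3.292468 + 1.413436) = 2.1693 km
13: √((-0.0018·111.32)² + (0.0231·77.2)²) = √(0.040151 + 3.180230) = 1.7945 km
14: √((0.0219·111.32)² + (-0.0032·77.2)²) = √(5.943395 + 0.061029) = 2.4504 km
Minimum: 4 at 1.2513 km.

4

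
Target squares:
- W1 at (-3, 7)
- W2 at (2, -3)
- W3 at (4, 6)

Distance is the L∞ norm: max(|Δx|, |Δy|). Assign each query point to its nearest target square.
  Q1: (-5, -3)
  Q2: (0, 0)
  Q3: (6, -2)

Q1→W2; Q2→W2; Q3→W2

Q1 at (-5, -3):
  W1: max(|2|, |10|) = 10
  W2: max(|7|, |0|) = 7
  W3: max(|9|, |9|) = 9
  → nearest: W2 (7)
Q2 at (0, 0):
  W1: max(|-3|, |7|) = 7
  W2: max(|2|, |-3|) = 3
  W3: max(|4|, |6|) = 6
  → nearest: W2 (3)
Q3 at (6, -2):
  W1: max(|-9|, |9|) = 9
  W2: max(|-4|, |-1|) = 4
  W3: max(|-2|, |8|) = 8
  → nearest: W2 (4)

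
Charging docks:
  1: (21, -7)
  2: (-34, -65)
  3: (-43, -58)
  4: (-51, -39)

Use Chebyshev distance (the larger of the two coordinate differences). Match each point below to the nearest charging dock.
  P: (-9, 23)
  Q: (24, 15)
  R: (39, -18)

P at (-9, 23):
  1: max(|30|, |-30|) = 30
  2: max(|-25|, |-88|) = 88
  3: max(|-34|, |-81|) = 81
  4: max(|-42|, |-62|) = 62
  → nearest: 1 (30)
Q at (24, 15):
  1: max(|-3|, |-22|) = 22
  2: max(|-58|, |-80|) = 80
  3: max(|-67|, |-73|) = 73
  4: max(|-75|, |-54|) = 75
  → nearest: 1 (22)
R at (39, -18):
  1: max(|-18|, |11|) = 18
  2: max(|-73|, |-47|) = 73
  3: max(|-82|, |-40|) = 82
  4: max(|-90|, |-21|) = 90
  → nearest: 1 (18)

P→1; Q→1; R→1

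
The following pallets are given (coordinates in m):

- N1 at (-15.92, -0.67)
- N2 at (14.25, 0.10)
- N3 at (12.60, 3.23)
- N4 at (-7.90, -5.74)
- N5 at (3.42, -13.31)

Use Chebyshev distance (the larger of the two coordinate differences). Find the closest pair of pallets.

Pairwise distances:
N1–N2: max(|30.17|, |0.77|) = 30.17 m
N1–N3: max(|28.52|, |3.90|) = 28.52 m
N1–N4: max(|8.02|, |-5.07|) = 8.02 m
N1–N5: max(|19.34|, |-12.64|) = 19.34 m
N2–N3: max(|-1.65|, |3.13|) = 3.13 m
N2–N4: max(|-22.15|, |-5.84|) = 22.15 m
N2–N5: max(|-10.83|, |-13.41|) = 13.41 m
N3–N4: max(|-20.50|, |-8.97|) = 20.50 m
N3–N5: max(|-9.18|, |-16.54|) = 16.54 m
N4–N5: max(|11.32|, |-7.57|) = 11.32 m
Closest pair: N2–N3 at 3.13 m.

N2 and N3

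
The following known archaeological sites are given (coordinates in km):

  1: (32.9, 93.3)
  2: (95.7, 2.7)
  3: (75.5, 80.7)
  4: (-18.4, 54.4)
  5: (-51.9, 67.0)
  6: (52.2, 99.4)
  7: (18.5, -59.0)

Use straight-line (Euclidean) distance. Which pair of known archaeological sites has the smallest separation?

Pairwise distances:
1–2: √((62.8)² + (-90.6)²) = √(3943.840 + 8208.360) = 110.2 km
1–3: √((42.6)² + (-12.6)²) = √(1814.760 + 158.760) = 44.4 km
1–4: √((-51.3)² + (-38.9)²) = √(2631.690 + 1513.210) = 64.4 km
1–5: √((-84.8)² + (-26.3)²) = √(7191.040 + 691.690) = 88.8 km
1–6: √((19.3)² + (6.1)²) = √(372.490 + 37.210) = 20.2 km
1–7: √((-14.4)² + (-152.3)²) = √(207.360 + 23195.290) = 153.0 km
2–3: √((-20.2)² + (78.0)²) = √(408.040 + 6084.000) = 80.6 km
2–4: √((-114.1)² + (51.7)²) = √(13018.810 + 2672.890) = 125.3 km
2–5: √((-147.6)² + (64.3)²) = √(21785.760 + 4134.490) = 161.0 km
2–6: √((-43.5)² + (96.7)²) = √(1892.250 + 9350.890) = 106.0 km
2–7: √((-77.2)² + (-61.7)²) = √(5959.840 + 3806.890) = 98.8 km
3–4: √((-93.9)² + (-26.3)²) = √(8817.210 + 691.690) = 97.5 km
3–5: √((-127.4)² + (-13.7)²) = √(16230.760 + 187.690) = 128.1 km
3–6: √((-23.3)² + (18.7)²) = √(542.890 + 349.690) = 29.9 km
3–7: √((-57.0)² + (-139.7)²) = √(3249.000 + 19516.090) = 150.9 km
4–5: √((-33.5)² + (12.6)²) = √(1122.250 + 158.760) = 35.8 km
4–6: √((70.6)² + (45.0)²) = √(4984.360 + 2025.000) = 83.7 km
4–7: √((36.9)² + (-113.4)²) = √(1361.610 + 12859.560) = 119.3 km
5–6: √((104.1)² + (32.4)²) = √(10836.810 + 1049.760) = 109.0 km
5–7: √((70.4)² + (-126.0)²) = √(4956.160 + 15876.000) = 144.3 km
6–7: √((-33.7)² + (-158.4)²) = √(1135.690 + 25090.560) = 161.9 km
Closest pair: 1–6 at 20.2 km.

1 and 6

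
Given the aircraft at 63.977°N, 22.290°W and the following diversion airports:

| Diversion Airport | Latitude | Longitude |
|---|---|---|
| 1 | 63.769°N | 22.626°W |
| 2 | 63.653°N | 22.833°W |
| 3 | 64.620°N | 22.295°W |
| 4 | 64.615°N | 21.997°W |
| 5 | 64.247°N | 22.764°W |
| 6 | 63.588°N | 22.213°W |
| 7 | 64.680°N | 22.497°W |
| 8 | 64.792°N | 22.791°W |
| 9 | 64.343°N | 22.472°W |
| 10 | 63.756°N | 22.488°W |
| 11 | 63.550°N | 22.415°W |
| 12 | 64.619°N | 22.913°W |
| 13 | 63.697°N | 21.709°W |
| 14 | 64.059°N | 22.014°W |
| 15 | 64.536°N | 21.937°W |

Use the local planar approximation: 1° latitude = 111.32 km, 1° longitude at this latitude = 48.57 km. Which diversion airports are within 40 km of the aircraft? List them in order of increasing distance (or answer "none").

Distances from 63.977°N, 22.290°W:
1: 28.328 km
2: 44.682 km
3: 71.579 km
4: 72.434 km
5: 37.860 km
6: 43.465 km
7: 78.901 km
8: 93.932 km
9: 41.691 km
10: 26.415 km
11: 47.920 km
12: 77.609 km
13: 42.046 km
14: 16.218 km
15: 64.547 km
Threshold 40 km: 14 (16.218 km), 10 (26.415 km), 1 (28.328 km), 5 (37.860 km) are within range.

14, 10, 1, 5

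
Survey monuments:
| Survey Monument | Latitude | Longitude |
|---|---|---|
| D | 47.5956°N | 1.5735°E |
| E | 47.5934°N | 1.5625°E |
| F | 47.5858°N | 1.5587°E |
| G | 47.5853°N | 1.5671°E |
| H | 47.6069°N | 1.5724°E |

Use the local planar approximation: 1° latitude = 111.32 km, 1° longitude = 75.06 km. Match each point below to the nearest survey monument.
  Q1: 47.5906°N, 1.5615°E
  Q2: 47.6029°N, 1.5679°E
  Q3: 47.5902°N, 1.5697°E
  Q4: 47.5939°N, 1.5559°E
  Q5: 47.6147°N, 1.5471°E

Q1 at 47.5906°N, 1.5615°E:
  D: √((0.0050·111.32)² + (0.0120·75.06)²) = √(0.309804 + 0.811297) = 1.0588 km
  E: √((0.0028·111.32)² + (0.0010·75.06)²) = √(0.097154 + 0.005634) = 0.3206 km
  F: √((-0.0048·111.32)² + (-0.0028·75.06)²) = √(0.285515 + 0.044171) = 0.5742 km
  G: √((-0.0053·111.32)² + (0.0056·75.06)²) = √(0.348095 + 0.176682) = 0.7244 km
  H: √((0.0163·111.32)² + (0.0109·75.06)²) = √(3.292468 + 0.669376) = 1.9904 km
  → nearest: E (0.3206 km)
Q2 at 47.6029°N, 1.5679°E:
  D: √((-0.0073·111.32)² + (0.0056·75.06)²) = √(0.660377 + 0.176682) = 0.9149 km
  E: √((-0.0095·111.32)² + (-0.0054·75.06)²) = √(1.118391 + 0.164288) = 1.1326 km
  F: √((-0.0171·111.32)² + (-0.0092·75.06)²) = √(3.623586 + 0.476862) = 2.0250 km
  G: √((-0.0176·111.32)² + (-0.0008·75.06)²) = √(3.838590 + 0.003606) = 1.9602 km
  H: √((0.0040·111.32)² + (0.0045·75.06)²) = √(0.198274 + 0.114089) = 0.5589 km
  → nearest: H (0.5589 km)
Q3 at 47.5902°N, 1.5697°E:
  D: √((0.0054·111.32)² + (0.0038·75.06)²) = √(0.361355 + 0.081355) = 0.6654 km
  E: √((0.0032·111.32)² + (-0.0072·75.06)²) = √(0.126896 + 0.292067) = 0.6473 km
  F: √((-0.0044·111.32)² + (-0.0110·75.06)²) = √(0.239912 + 0.681714) = 0.9600 km
  G: √((-0.0049·111.32)² + (-0.0026·75.06)²) = √(0.297535 + 0.038086) = 0.5793 km
  H: √((0.0167·111.32)² + (0.0027·75.06)²) = √(3.456045 + 0.041072) = 1.8701 km
  → nearest: G (0.5793 km)
Q4 at 47.5939°N, 1.5559°E:
  D: √((0.0017·111.32)² + (0.0176·75.06)²) = √(0.035813 + 1.745189) = 1.3345 km
  E: √((-0.0005·111.32)² + (0.0066·75.06)²) = √(0.003098 + 0.245417) = 0.4985 km
  F: √((-0.0081·111.32)² + (0.0028·75.06)²) = √(0.813048 + 0.044171) = 0.9259 km
  G: √((-0.0086·111.32)² + (0.0112·75.06)²) = √(0.916523 + 0.706729) = 1.2741 km
  H: √((0.0130·111.32)² + (0.0165·75.06)²) = √(2.094272 + 1.533857) = 1.9048 km
  → nearest: E (0.4985 km)
Q5 at 47.6147°N, 1.5471°E:
  D: √((-0.0191·111.32)² + (0.0264·75.06)²) = √(4.520777 + 3.926675) = 2.9065 km
  E: √((-0.0213·111.32)² + (0.0154·75.06)²) = √(5.622191 + 1.336160) = 2.6379 km
  F: √((-0.0289·111.32)² + (0.0116·75.06)²) = √(10.350041 + 0.758112) = 3.3329 km
  G: √((-0.0294·111.32)² + (0.0200·75.06)²) = √(10.711272 + 2.253601) = 3.6007 km
  H: √((-0.0078·111.32)² + (0.0253·75.06)²) = √(0.753938 + 3.606269) = 2.0881 km
  → nearest: H (2.0881 km)

Q1→E; Q2→H; Q3→G; Q4→E; Q5→H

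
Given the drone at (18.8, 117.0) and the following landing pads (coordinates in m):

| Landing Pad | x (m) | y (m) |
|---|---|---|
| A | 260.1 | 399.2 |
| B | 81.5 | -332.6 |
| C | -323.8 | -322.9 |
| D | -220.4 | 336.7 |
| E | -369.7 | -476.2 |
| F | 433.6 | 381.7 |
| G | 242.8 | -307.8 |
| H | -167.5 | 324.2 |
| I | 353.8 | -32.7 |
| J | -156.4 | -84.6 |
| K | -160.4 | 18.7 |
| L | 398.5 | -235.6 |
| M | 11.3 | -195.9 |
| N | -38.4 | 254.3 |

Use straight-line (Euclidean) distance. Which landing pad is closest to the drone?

N

Distances from (18.8, 117.0):
A: √((241.3)² + (282.2)²) = √(58225.690 + 79636.840) = 371.3 m
B: √((62.7)² + (-449.6)²) = √(3931.290 + 202140.160) = 454.0 m
C: √((-342.6)² + (-439.9)²) = √(117374.760 + 193512.010) = 557.6 m
D: √((-239.2)² + (219.7)²) = √(57216.640 + 48268.090) = 324.8 m
E: √((-388.5)² + (-593.2)²) = √(150932.250 + 351886.240) = 709.1 m
F: √((414.8)² + (264.7)²) = √(172059.040 + 70066.090) = 492.1 m
G: √((224.0)² + (-424.8)²) = √(50176.000 + 180455.040) = 480.2 m
H: √((-186.3)² + (207.2)²) = √(34707.690 + 42931.840) = 278.6 m
I: √((335.0)² + (-149.7)²) = √(112225.000 + 22410.090) = 366.9 m
J: √((-175.2)² + (-201.6)²) = √(30695.040 + 40642.560) = 267.1 m
K: √((-179.2)² + (-98.3)²) = √(32112.640 + 9662.890) = 204.4 m
L: √((379.7)² + (-352.6)²) = √(144172.090 + 124326.760) = 518.2 m
M: √((-7.5)² + (-312.9)²) = √(56.250 + 97906.410) = 313.0 m
N: √((-57.2)² + (137.3)²) = √(3271.840 + 18851.290) = 148.7 m
Minimum: N at 148.7 m.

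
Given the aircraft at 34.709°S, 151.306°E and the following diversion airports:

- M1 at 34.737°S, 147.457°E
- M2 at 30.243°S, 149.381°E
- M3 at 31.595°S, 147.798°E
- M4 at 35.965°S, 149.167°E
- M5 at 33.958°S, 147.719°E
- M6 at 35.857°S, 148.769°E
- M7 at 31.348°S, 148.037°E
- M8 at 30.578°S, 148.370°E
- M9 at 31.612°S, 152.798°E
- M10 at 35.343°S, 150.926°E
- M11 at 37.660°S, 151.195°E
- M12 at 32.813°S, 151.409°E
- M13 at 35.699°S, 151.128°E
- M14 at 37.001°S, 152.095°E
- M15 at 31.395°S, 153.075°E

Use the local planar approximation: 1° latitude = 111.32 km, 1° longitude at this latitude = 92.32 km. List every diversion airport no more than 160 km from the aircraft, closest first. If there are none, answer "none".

Distances from 34.709°S, 151.306°E:
M1: 355.353 km
M2: 527.964 km
M3: 474.395 km
M4: 241.960 km
M5: 341.542 km
M6: 266.812 km
M7: 480.693 km
M8: 533.800 km
M9: 371.256 km
M10: 78.815 km
M11: 328.665 km
M12: 211.277 km
M13: 111.425 km
M14: 265.339 km
M15: 403.447 km
Threshold 160 km: M10 (78.815 km), M13 (111.425 km) are within range.

M10, M13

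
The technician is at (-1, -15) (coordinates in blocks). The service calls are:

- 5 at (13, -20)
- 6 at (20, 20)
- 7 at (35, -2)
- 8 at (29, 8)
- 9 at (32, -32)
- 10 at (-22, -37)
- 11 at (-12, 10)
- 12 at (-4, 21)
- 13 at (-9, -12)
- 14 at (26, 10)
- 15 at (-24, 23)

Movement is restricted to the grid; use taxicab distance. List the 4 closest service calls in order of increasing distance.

Distances from (-1, -15):
5: |14| + |-5| = 14 + 5 = 19 blocks
6: |21| + |35| = 21 + 35 = 56 blocks
7: |36| + |13| = 36 + 13 = 49 blocks
8: |30| + |23| = 30 + 23 = 53 blocks
9: |33| + |-17| = 33 + 17 = 50 blocks
10: |-21| + |-22| = 21 + 22 = 43 blocks
11: |-11| + |25| = 11 + 25 = 36 blocks
12: |-3| + |36| = 3 + 36 = 39 blocks
13: |-8| + |3| = 8 + 3 = 11 blocks
14: |27| + |25| = 27 + 25 = 52 blocks
15: |-23| + |38| = 23 + 38 = 61 blocks
Sorted: 13 (11 blocks) < 5 (19 blocks) < 11 (36 blocks) < 12 (39 blocks) < 10 (43 blocks) < 7 (49 blocks) < …

13, 5, 11, 12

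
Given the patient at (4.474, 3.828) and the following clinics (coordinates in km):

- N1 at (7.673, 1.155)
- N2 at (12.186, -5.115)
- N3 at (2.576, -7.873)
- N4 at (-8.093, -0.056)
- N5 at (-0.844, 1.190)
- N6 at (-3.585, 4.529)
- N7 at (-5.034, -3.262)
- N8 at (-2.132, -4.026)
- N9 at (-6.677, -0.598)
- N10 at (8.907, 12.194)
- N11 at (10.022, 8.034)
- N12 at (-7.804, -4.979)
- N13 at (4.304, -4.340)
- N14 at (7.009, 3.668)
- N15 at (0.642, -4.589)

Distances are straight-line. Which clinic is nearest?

N14

Distances from (4.474, 3.828):
N1: √((3.199)² + (-2.673)²) = √(10.23360 + 7.14493) = 4.169 km
N2: √((7.712)² + (-8.943)²) = √(59.47494 + 79.97725) = 11.809 km
N3: √((-1.898)² + (-11.701)²) = √(3.60240 + 136.91340) = 11.854 km
N4: √((-12.567)² + (-3.884)²) = √(157.92949 + 15.08546) = 13.154 km
N5: √((-5.318)² + (-2.638)²) = √(28.28112 + 6.95904) = 5.936 km
N6: √((-8.059)² + (0.701)²) = √(64.94748 + 0.49140) = 8.089 km
N7: √((-9.508)² + (-7.090)²) = √(90.40206 + 50.26810) = 11.860 km
N8: √((-6.606)² + (-7.854)²) = √(43.63924 + 61.68532) = 10.263 km
N9: √((-11.151)² + (-4.426)²) = √(124.34480 + 19.58948) = 11.997 km
N10: √((4.433)² + (8.366)²) = √(19.65149 + 69.98996) = 9.468 km
N11: √((5.548)² + (4.206)²) = √(30.78030 + 17.69044) = 6.962 km
N12: √((-12.278)² + (-8.807)²) = √(150.74928 + 77.56325) = 15.110 km
N13: √((-0.170)² + (-8.168)²) = √(0.02890 + 66.71622) = 8.170 km
N14: √((2.535)² + (-0.160)²) = √(6.42623 + 0.02560) = 2.540 km
N15: √((-3.832)² + (-8.417)²) = √(14.68422 + 70.84589) = 9.248 km
Minimum: N14 at 2.540 km.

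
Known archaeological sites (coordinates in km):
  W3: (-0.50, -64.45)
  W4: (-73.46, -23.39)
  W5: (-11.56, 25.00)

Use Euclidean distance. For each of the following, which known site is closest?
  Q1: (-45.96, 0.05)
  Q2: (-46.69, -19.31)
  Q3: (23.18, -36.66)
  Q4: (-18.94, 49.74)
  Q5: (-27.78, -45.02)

Q1 at (-45.96, 0.05):
  W3: 78.91 km
  W4: 36.13 km
  W5: 42.50 km
  → nearest: W4 (36.13 km)
Q2 at (-46.69, -19.31):
  W3: 64.58 km
  W4: 27.08 km
  W5: 56.55 km
  → nearest: W4 (27.08 km)
Q3 at (23.18, -36.66):
  W3: 36.51 km
  W4: 97.55 km
  W5: 70.77 km
  → nearest: W3 (36.51 km)
Q4 at (-18.94, 49.74):
  W3: 115.67 km
  W4: 91.22 km
  W5: 25.82 km
  → nearest: W5 (25.82 km)
Q5 at (-27.78, -45.02):
  W3: 33.49 km
  W4: 50.54 km
  W5: 71.87 km
  → nearest: W3 (33.49 km)

Q1→W4; Q2→W4; Q3→W3; Q4→W5; Q5→W3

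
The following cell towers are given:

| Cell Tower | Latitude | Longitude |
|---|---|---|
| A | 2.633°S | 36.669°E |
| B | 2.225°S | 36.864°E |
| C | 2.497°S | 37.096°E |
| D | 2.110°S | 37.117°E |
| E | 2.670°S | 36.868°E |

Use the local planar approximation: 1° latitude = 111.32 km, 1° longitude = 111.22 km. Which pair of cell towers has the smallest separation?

Pairwise distances:
A–B: 50.331 km
A–C: 49.846 km
A–D: 76.631 km
A–E: 22.513 km
B–C: 39.782 km
B–D: 30.914 km
B–E: 49.539 km
C–D: 43.144 km
C–E: 31.842 km
D–E: 68.214 km
Closest pair: A–E at 22.513 km.

A and E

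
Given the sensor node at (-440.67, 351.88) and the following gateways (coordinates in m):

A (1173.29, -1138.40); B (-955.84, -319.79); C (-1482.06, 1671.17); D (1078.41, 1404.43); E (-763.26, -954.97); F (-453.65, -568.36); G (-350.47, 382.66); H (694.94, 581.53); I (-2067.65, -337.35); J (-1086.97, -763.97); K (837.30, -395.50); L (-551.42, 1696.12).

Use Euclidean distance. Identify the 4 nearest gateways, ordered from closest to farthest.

G, B, F, H

Distances from (-440.67, 351.88):
A: 2196.77 m
B: 846.49 m
C: 1680.78 m
D: 1848.10 m
E: 1346.08 m
F: 920.33 m
G: 95.31 m
H: 1158.60 m
I: 1766.95 m
J: 1289.51 m
K: 1480.47 m
L: 1348.79 m
Sorted: G (95.31 m) < B (846.49 m) < F (920.33 m) < H (1158.60 m) < J (1289.51 m) < E (1346.08 m) < …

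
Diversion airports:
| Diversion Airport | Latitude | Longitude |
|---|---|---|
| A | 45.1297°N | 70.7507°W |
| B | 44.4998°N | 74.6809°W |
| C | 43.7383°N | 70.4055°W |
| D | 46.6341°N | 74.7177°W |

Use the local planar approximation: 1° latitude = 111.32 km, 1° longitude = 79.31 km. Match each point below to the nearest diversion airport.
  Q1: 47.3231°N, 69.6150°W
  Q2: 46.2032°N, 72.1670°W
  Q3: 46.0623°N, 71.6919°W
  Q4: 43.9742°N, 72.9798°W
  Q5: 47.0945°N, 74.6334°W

Q1 at 47.3231°N, 69.6150°W:
  A: 260.2531 km
  B: 510.1004 km
  C: 403.9547 km
  D: 411.8992 km
  → nearest: A (260.2531 km)
Q2 at 46.2032°N, 72.1670°W:
  A: 164.0062 km
  B: 275.1509 km
  C: 307.9102 km
  D: 207.9052 km
  → nearest: A (164.0062 km)
Q3 at 46.0623°N, 71.6919°W:
  A: 127.8675 km
  B: 294.0248 km
  C: 278.0983 km
  D: 248.2745 km
  → nearest: A (127.8675 km)
Q4 at 43.9742°N, 72.9798°W:
  A: 218.6331 km
  B: 147.0553 km
  C: 205.8496 km
  D: 326.6085 km
  → nearest: B (147.0553 km)
Q5 at 47.0945°N, 74.6334°W:
  A: 377.7092 km
  B: 288.8666 km
  C: 502.0180 km
  D: 51.6860 km
  → nearest: D (51.6860 km)

Q1→A; Q2→A; Q3→A; Q4→B; Q5→D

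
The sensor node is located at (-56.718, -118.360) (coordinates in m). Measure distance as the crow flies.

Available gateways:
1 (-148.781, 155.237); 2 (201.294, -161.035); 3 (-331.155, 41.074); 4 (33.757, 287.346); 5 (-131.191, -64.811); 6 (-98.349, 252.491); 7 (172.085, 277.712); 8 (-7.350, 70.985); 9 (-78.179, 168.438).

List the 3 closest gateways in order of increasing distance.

Distances from (-56.718, -118.360):
1: √((-92.063)² + (273.597)²) = √(8475.59597 + 74855.31841) = 288.671 m
2: √((258.012)² + (-42.675)²) = √(66570.19214 + 1821.15562) = 261.517 m
3: √((-274.437)² + (159.434)²) = √(75315.66697 + 25419.20036) = 317.388 m
4: √((90.475)² + (405.706)²) = √(8185.72562 + 164597.35844) = 415.672 m
5: √((-74.473)² + (53.549)²) = √(5546.22773 + 2867.49540) = 91.726 m
6: √((-41.631)² + (370.851)²) = √(1733.14016 + 137530.46420) = 373.180 m
7: √((228.803)² + (396.072)²) = √(52350.81281 + 156873.02918) = 457.410 m
8: √((49.368)² + (189.345)²) = √(2437.19942 + 35851.52902) = 195.675 m
9: √((-21.461)² + (286.798)²) = √(460.57452 + 82253.09280) = 287.600 m
Sorted: 5 (91.726 m) < 8 (195.675 m) < 2 (261.517 m) < 9 (287.600 m) < 1 (288.671 m) < …

5, 8, 2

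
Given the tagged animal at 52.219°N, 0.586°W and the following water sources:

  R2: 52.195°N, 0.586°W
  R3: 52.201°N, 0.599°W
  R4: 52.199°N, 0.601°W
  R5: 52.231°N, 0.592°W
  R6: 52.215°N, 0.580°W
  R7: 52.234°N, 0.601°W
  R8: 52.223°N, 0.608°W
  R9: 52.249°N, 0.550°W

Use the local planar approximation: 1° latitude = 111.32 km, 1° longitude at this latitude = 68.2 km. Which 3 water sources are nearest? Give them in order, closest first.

R6, R5, R8

Distances from 52.219°N, 0.586°W:
R2: 2.672 km
R3: 2.191 km
R4: 2.450 km
R5: 1.397 km
R6: 0.605 km
R7: 1.958 km
R8: 1.565 km
R9: 4.145 km
Sorted: R6 (0.605 km) < R5 (1.397 km) < R8 (1.565 km) < R7 (1.958 km) < R3 (2.191 km) < …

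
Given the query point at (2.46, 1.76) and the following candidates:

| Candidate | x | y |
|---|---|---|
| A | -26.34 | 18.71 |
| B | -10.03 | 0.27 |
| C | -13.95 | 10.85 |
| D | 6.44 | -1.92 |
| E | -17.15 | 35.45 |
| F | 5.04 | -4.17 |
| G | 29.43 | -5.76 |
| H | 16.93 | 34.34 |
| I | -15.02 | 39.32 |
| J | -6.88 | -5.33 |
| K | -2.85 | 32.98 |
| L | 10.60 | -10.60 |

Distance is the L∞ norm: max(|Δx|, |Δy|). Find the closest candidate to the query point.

Distances from (2.46, 1.76):
A: max(|-28.80|, |16.95|) = 28.80
B: max(|-12.49|, |-1.49|) = 12.49
C: max(|-16.41|, |9.09|) = 16.41
D: max(|3.98|, |-3.68|) = 3.98
E: max(|-19.61|, |33.69|) = 33.69
F: max(|2.58|, |-5.93|) = 5.93
G: max(|26.97|, |-7.52|) = 26.97
H: max(|14.47|, |32.58|) = 32.58
I: max(|-17.48|, |37.56|) = 37.56
J: max(|-9.34|, |-7.09|) = 9.34
K: max(|-5.31|, |31.22|) = 31.22
L: max(|8.14|, |-12.36|) = 12.36
Minimum: D at 3.98.

D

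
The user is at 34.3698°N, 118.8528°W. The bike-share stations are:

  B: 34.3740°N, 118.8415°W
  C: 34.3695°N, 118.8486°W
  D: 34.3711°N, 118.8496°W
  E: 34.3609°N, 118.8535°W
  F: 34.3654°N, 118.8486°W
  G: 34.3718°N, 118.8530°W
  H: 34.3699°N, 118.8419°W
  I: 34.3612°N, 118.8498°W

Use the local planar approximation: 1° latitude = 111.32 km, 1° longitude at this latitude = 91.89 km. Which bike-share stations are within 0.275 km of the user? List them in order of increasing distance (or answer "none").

Distances from 34.3698°N, 118.8528°W:
B: √((0.0042·111.32)² + (0.0113·91.89)²) = √(0.218597 + 1.078185) = 1.1388 km
C: √((-0.0003·111.32)² + (0.0042·91.89)²) = √(0.001115 + 0.148948) = 0.3874 km
D: √((0.0013·111.32)² + (0.0032·91.89)²) = √(0.020943 + 0.086464) = 0.3277 km
E: √((-0.0089·111.32)² + (-0.0007·91.89)²) = √(0.981582 + 0.004137) = 0.9928 km
F: √((-0.0044·111.32)² + (0.0042·91.89)²) = √(0.239912 + 0.148948) = 0.6236 km
G: √((0.0020·111.32)² + (-0.0002·91.89)²) = √(0.049569 + 0.000338) = 0.2234 km
H: √((0.0001·111.32)² + (0.0109·91.89)²) = √(0.000124 + 1.003205) = 1.0017 km
I: √((-0.0086·111.32)² + (0.0030·91.89)²) = √(0.916523 + 0.075994) = 0.9963 km
Threshold 0.275 km: G (0.2234 km) is within range.

G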